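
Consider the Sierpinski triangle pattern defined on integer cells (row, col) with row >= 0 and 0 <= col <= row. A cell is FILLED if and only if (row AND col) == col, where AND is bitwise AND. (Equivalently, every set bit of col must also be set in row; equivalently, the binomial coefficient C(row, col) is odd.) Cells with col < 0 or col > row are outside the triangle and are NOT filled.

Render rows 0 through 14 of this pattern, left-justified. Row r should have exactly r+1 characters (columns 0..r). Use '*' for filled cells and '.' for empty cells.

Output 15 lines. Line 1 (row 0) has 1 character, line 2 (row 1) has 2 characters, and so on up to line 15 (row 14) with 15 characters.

r0=0: *
r1=1: **
r2=10: *.*
r3=11: ****
r4=100: *...*
r5=101: **..**
r6=110: *.*.*.*
r7=111: ********
r8=1000: *.......*
r9=1001: **......**
r10=1010: *.*.....*.*
r11=1011: ****....****
r12=1100: *...*...*...*
r13=1101: **..**..**..**
r14=1110: *.*.*.*.*.*.*.*

Answer: *
**
*.*
****
*...*
**..**
*.*.*.*
********
*.......*
**......**
*.*.....*.*
****....****
*...*...*...*
**..**..**..**
*.*.*.*.*.*.*.*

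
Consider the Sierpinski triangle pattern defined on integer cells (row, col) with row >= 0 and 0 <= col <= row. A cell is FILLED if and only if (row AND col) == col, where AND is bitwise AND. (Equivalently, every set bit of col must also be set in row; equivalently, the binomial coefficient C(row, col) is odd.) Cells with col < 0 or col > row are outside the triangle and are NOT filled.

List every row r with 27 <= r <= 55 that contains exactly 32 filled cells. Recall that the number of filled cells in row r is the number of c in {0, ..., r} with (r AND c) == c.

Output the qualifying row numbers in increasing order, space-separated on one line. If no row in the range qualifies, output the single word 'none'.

Row r has 2^popcount(r) filled cells, so we need popcount(r) = log2(32) = 5.
Scan r = 27..55 and keep those with exactly 5 one-bits:
r=27=11011 popcount=4 -> skip
r=28=11100 popcount=3 -> skip
r=29=11101 popcount=4 -> skip
r=30=11110 popcount=4 -> skip
r=31=11111 popcount=5 -> KEEP
r=32=100000 popcount=1 -> skip
r=33=100001 popcount=2 -> skip
r=34=100010 popcount=2 -> skip
r=35=100011 popcount=3 -> skip
r=36=100100 popcount=2 -> skip
r=37=100101 popcount=3 -> skip
r=38=100110 popcount=3 -> skip
r=39=100111 popcount=4 -> skip
r=40=101000 popcount=2 -> skip
r=41=101001 popcount=3 -> skip
r=42=101010 popcount=3 -> skip
r=43=101011 popcount=4 -> skip
r=44=101100 popcount=3 -> skip
r=45=101101 popcount=4 -> skip
r=46=101110 popcount=4 -> skip
r=47=101111 popcount=5 -> KEEP
r=48=110000 popcount=2 -> skip
r=49=110001 popcount=3 -> skip
r=50=110010 popcount=3 -> skip
r=51=110011 popcount=4 -> skip
r=52=110100 popcount=3 -> skip
r=53=110101 popcount=4 -> skip
r=54=110110 popcount=4 -> skip
r=55=110111 popcount=5 -> KEEP
Kept rows: 31 47 55

Answer: 31 47 55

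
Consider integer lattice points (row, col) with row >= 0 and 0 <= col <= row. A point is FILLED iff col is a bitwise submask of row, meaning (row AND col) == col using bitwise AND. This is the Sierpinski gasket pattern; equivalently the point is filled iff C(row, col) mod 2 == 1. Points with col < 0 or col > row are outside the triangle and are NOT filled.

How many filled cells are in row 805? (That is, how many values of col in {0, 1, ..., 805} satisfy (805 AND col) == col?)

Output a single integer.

Answer: 32

Derivation:
805 in binary = 1100100101
popcount(805) = number of 1-bits in 1100100101 = 5
A col c satisfies (805 AND c) == c iff every set bit of c is also set in 805; each of the 5 set bits of 805 can independently be on or off in c.
count = 2^5 = 32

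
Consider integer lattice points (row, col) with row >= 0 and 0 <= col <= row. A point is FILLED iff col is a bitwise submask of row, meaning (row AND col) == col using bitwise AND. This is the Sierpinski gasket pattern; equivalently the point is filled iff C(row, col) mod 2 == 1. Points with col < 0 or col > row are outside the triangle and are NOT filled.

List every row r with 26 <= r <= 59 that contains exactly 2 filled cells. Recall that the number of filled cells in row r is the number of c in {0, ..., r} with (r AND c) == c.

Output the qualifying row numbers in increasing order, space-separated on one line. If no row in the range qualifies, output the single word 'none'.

Answer: 32

Derivation:
Row r has 2^popcount(r) filled cells, so we need popcount(r) = log2(2) = 1.
Scan r = 26..59 and keep those with exactly 1 one-bits:
r=26=11010 popcount=3 -> skip
r=27=11011 popcount=4 -> skip
r=28=11100 popcount=3 -> skip
r=29=11101 popcount=4 -> skip
r=30=11110 popcount=4 -> skip
r=31=11111 popcount=5 -> skip
r=32=100000 popcount=1 -> KEEP
r=33=100001 popcount=2 -> skip
r=34=100010 popcount=2 -> skip
r=35=100011 popcount=3 -> skip
r=36=100100 popcount=2 -> skip
r=37=100101 popcount=3 -> skip
r=38=100110 popcount=3 -> skip
r=39=100111 popcount=4 -> skip
r=40=101000 popcount=2 -> skip
r=41=101001 popcount=3 -> skip
r=42=101010 popcount=3 -> skip
r=43=101011 popcount=4 -> skip
r=44=101100 popcount=3 -> skip
r=45=101101 popcount=4 -> skip
r=46=101110 popcount=4 -> skip
r=47=101111 popcount=5 -> skip
r=48=110000 popcount=2 -> skip
r=49=110001 popcount=3 -> skip
r=50=110010 popcount=3 -> skip
r=51=110011 popcount=4 -> skip
r=52=110100 popcount=3 -> skip
r=53=110101 popcount=4 -> skip
r=54=110110 popcount=4 -> skip
r=55=110111 popcount=5 -> skip
r=56=111000 popcount=3 -> skip
r=57=111001 popcount=4 -> skip
r=58=111010 popcount=4 -> skip
r=59=111011 popcount=5 -> skip
Kept rows: 32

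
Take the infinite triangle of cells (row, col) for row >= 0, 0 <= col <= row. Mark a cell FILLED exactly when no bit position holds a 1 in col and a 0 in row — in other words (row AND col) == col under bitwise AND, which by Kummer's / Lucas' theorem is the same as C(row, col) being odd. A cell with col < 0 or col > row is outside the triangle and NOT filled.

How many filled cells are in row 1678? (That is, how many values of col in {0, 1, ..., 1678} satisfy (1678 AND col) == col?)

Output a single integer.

1678 in binary = 11010001110
popcount(1678) = number of 1-bits in 11010001110 = 6
A col c satisfies (1678 AND c) == c iff every set bit of c is also set in 1678; each of the 6 set bits of 1678 can independently be on or off in c.
count = 2^6 = 64

Answer: 64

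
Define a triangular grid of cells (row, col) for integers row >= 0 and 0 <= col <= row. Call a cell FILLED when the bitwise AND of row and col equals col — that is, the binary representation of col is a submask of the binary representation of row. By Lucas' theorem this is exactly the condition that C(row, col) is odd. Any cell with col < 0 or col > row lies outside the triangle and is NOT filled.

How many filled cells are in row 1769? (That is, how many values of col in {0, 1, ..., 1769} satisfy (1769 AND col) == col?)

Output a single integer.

1769 in binary = 11011101001
popcount(1769) = number of 1-bits in 11011101001 = 7
A col c satisfies (1769 AND c) == c iff every set bit of c is also set in 1769; each of the 7 set bits of 1769 can independently be on or off in c.
count = 2^7 = 128

Answer: 128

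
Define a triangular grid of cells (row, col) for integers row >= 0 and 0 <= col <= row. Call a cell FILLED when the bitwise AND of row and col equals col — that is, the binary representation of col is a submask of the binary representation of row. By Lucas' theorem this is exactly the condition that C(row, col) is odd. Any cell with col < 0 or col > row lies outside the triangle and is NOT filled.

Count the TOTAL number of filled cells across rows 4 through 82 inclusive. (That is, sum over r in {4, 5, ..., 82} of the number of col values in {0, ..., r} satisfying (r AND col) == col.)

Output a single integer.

r4=100 pc1: +2 =2
r5=101 pc2: +4 =6
r6=110 pc2: +4 =10
r7=111 pc3: +8 =18
r8=1000 pc1: +2 =20
r9=1001 pc2: +4 =24
r10=1010 pc2: +4 =28
r11=1011 pc3: +8 =36
r12=1100 pc2: +4 =40
r13=1101 pc3: +8 =48
r14=1110 pc3: +8 =56
r15=1111 pc4: +16 =72
r16=10000 pc1: +2 =74
r17=10001 pc2: +4 =78
r18=10010 pc2: +4 =82
r19=10011 pc3: +8 =90
r20=10100 pc2: +4 =94
r21=10101 pc3: +8 =102
r22=10110 pc3: +8 =110
r23=10111 pc4: +16 =126
r24=11000 pc2: +4 =130
r25=11001 pc3: +8 =138
r26=11010 pc3: +8 =146
r27=11011 pc4: +16 =162
r28=11100 pc3: +8 =170
r29=11101 pc4: +16 =186
r30=11110 pc4: +16 =202
r31=11111 pc5: +32 =234
r32=100000 pc1: +2 =236
r33=100001 pc2: +4 =240
r34=100010 pc2: +4 =244
r35=100011 pc3: +8 =252
r36=100100 pc2: +4 =256
r37=100101 pc3: +8 =264
r38=100110 pc3: +8 =272
r39=100111 pc4: +16 =288
r40=101000 pc2: +4 =292
r41=101001 pc3: +8 =300
r42=101010 pc3: +8 =308
r43=101011 pc4: +16 =324
r44=101100 pc3: +8 =332
r45=101101 pc4: +16 =348
r46=101110 pc4: +16 =364
r47=101111 pc5: +32 =396
r48=110000 pc2: +4 =400
r49=110001 pc3: +8 =408
r50=110010 pc3: +8 =416
r51=110011 pc4: +16 =432
r52=110100 pc3: +8 =440
r53=110101 pc4: +16 =456
r54=110110 pc4: +16 =472
r55=110111 pc5: +32 =504
r56=111000 pc3: +8 =512
r57=111001 pc4: +16 =528
r58=111010 pc4: +16 =544
r59=111011 pc5: +32 =576
r60=111100 pc4: +16 =592
r61=111101 pc5: +32 =624
r62=111110 pc5: +32 =656
r63=111111 pc6: +64 =720
r64=1000000 pc1: +2 =722
r65=1000001 pc2: +4 =726
r66=1000010 pc2: +4 =730
r67=1000011 pc3: +8 =738
r68=1000100 pc2: +4 =742
r69=1000101 pc3: +8 =750
r70=1000110 pc3: +8 =758
r71=1000111 pc4: +16 =774
r72=1001000 pc2: +4 =778
r73=1001001 pc3: +8 =786
r74=1001010 pc3: +8 =794
r75=1001011 pc4: +16 =810
r76=1001100 pc3: +8 =818
r77=1001101 pc4: +16 =834
r78=1001110 pc4: +16 =850
r79=1001111 pc5: +32 =882
r80=1010000 pc2: +4 =886
r81=1010001 pc3: +8 =894
r82=1010010 pc3: +8 =902

Answer: 902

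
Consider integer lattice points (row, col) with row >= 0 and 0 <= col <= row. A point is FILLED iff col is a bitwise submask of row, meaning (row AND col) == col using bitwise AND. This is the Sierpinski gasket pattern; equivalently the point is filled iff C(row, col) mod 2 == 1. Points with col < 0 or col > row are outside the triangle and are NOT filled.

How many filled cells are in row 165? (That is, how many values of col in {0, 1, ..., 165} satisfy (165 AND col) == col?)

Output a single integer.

165 in binary = 10100101
popcount(165) = number of 1-bits in 10100101 = 4
A col c satisfies (165 AND c) == c iff every set bit of c is also set in 165; each of the 4 set bits of 165 can independently be on or off in c.
count = 2^4 = 16

Answer: 16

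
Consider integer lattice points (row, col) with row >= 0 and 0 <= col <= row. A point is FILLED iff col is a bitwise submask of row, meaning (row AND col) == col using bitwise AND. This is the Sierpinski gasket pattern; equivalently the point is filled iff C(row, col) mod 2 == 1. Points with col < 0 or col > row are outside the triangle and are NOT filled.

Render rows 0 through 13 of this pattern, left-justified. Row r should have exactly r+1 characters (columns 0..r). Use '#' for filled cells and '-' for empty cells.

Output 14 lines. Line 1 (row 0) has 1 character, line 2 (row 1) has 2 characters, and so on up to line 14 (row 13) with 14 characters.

r0=0: #
r1=1: ##
r2=10: #-#
r3=11: ####
r4=100: #---#
r5=101: ##--##
r6=110: #-#-#-#
r7=111: ########
r8=1000: #-------#
r9=1001: ##------##
r10=1010: #-#-----#-#
r11=1011: ####----####
r12=1100: #---#---#---#
r13=1101: ##--##--##--##

Answer: #
##
#-#
####
#---#
##--##
#-#-#-#
########
#-------#
##------##
#-#-----#-#
####----####
#---#---#---#
##--##--##--##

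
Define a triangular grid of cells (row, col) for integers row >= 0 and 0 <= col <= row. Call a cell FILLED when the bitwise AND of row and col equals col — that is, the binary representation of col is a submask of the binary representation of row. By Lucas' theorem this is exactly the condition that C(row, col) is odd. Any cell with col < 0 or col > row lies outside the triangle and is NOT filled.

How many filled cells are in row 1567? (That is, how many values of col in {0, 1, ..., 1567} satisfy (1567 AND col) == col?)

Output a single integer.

1567 in binary = 11000011111
popcount(1567) = number of 1-bits in 11000011111 = 7
A col c satisfies (1567 AND c) == c iff every set bit of c is also set in 1567; each of the 7 set bits of 1567 can independently be on or off in c.
count = 2^7 = 128

Answer: 128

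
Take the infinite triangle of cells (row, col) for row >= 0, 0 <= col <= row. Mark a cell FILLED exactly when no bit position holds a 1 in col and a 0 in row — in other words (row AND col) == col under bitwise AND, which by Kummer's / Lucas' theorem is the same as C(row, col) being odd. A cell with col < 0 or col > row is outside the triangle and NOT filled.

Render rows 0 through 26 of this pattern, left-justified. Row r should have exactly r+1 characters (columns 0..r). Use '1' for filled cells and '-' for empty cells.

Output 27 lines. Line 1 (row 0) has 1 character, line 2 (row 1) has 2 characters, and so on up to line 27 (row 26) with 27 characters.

Answer: 1
11
1-1
1111
1---1
11--11
1-1-1-1
11111111
1-------1
11------11
1-1-----1-1
1111----1111
1---1---1---1
11--11--11--11
1-1-1-1-1-1-1-1
1111111111111111
1---------------1
11--------------11
1-1-------------1-1
1111------------1111
1---1-----------1---1
11--11----------11--11
1-1-1-1---------1-1-1-1
11111111--------11111111
1-------1-------1-------1
11------11------11------11
1-1-----1-1-----1-1-----1-1

Derivation:
r0=0: 1
r1=1: 11
r2=10: 1-1
r3=11: 1111
r4=100: 1---1
r5=101: 11--11
r6=110: 1-1-1-1
r7=111: 11111111
r8=1000: 1-------1
r9=1001: 11------11
r10=1010: 1-1-----1-1
r11=1011: 1111----1111
r12=1100: 1---1---1---1
r13=1101: 11--11--11--11
r14=1110: 1-1-1-1-1-1-1-1
r15=1111: 1111111111111111
r16=10000: 1---------------1
r17=10001: 11--------------11
r18=10010: 1-1-------------1-1
r19=10011: 1111------------1111
r20=10100: 1---1-----------1---1
r21=10101: 11--11----------11--11
r22=10110: 1-1-1-1---------1-1-1-1
r23=10111: 11111111--------11111111
r24=11000: 1-------1-------1-------1
r25=11001: 11------11------11------11
r26=11010: 1-1-----1-1-----1-1-----1-1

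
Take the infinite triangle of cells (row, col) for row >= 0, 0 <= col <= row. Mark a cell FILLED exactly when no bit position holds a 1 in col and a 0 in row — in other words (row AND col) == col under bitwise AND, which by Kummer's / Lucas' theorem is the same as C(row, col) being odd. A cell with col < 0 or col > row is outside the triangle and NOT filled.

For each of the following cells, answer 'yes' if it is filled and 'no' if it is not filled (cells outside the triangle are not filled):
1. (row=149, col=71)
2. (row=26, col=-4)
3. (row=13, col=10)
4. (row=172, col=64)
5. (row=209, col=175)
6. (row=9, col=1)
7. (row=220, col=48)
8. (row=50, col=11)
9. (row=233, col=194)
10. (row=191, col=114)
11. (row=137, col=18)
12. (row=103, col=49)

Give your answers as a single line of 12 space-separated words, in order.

Answer: no no no no no yes no no no no no no

Derivation:
(149,71): row=0b10010101, col=0b1000111, row AND col = 0b101 = 5; 5 != 71 -> empty
(26,-4): col outside [0, 26] -> not filled
(13,10): row=0b1101, col=0b1010, row AND col = 0b1000 = 8; 8 != 10 -> empty
(172,64): row=0b10101100, col=0b1000000, row AND col = 0b0 = 0; 0 != 64 -> empty
(209,175): row=0b11010001, col=0b10101111, row AND col = 0b10000001 = 129; 129 != 175 -> empty
(9,1): row=0b1001, col=0b1, row AND col = 0b1 = 1; 1 == 1 -> filled
(220,48): row=0b11011100, col=0b110000, row AND col = 0b10000 = 16; 16 != 48 -> empty
(50,11): row=0b110010, col=0b1011, row AND col = 0b10 = 2; 2 != 11 -> empty
(233,194): row=0b11101001, col=0b11000010, row AND col = 0b11000000 = 192; 192 != 194 -> empty
(191,114): row=0b10111111, col=0b1110010, row AND col = 0b110010 = 50; 50 != 114 -> empty
(137,18): row=0b10001001, col=0b10010, row AND col = 0b0 = 0; 0 != 18 -> empty
(103,49): row=0b1100111, col=0b110001, row AND col = 0b100001 = 33; 33 != 49 -> empty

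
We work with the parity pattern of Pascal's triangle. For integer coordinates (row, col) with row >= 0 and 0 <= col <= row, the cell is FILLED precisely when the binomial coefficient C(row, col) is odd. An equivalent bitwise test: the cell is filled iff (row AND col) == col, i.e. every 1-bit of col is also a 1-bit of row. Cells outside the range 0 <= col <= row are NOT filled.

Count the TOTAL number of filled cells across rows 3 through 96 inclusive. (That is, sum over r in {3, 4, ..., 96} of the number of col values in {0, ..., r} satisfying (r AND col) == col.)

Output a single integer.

Answer: 1214

Derivation:
r3=11 pc2: +4 =4
r4=100 pc1: +2 =6
r5=101 pc2: +4 =10
r6=110 pc2: +4 =14
r7=111 pc3: +8 =22
r8=1000 pc1: +2 =24
r9=1001 pc2: +4 =28
r10=1010 pc2: +4 =32
r11=1011 pc3: +8 =40
r12=1100 pc2: +4 =44
r13=1101 pc3: +8 =52
r14=1110 pc3: +8 =60
r15=1111 pc4: +16 =76
r16=10000 pc1: +2 =78
r17=10001 pc2: +4 =82
r18=10010 pc2: +4 =86
r19=10011 pc3: +8 =94
r20=10100 pc2: +4 =98
r21=10101 pc3: +8 =106
r22=10110 pc3: +8 =114
r23=10111 pc4: +16 =130
r24=11000 pc2: +4 =134
r25=11001 pc3: +8 =142
r26=11010 pc3: +8 =150
r27=11011 pc4: +16 =166
r28=11100 pc3: +8 =174
r29=11101 pc4: +16 =190
r30=11110 pc4: +16 =206
r31=11111 pc5: +32 =238
r32=100000 pc1: +2 =240
r33=100001 pc2: +4 =244
r34=100010 pc2: +4 =248
r35=100011 pc3: +8 =256
r36=100100 pc2: +4 =260
r37=100101 pc3: +8 =268
r38=100110 pc3: +8 =276
r39=100111 pc4: +16 =292
r40=101000 pc2: +4 =296
r41=101001 pc3: +8 =304
r42=101010 pc3: +8 =312
r43=101011 pc4: +16 =328
r44=101100 pc3: +8 =336
r45=101101 pc4: +16 =352
r46=101110 pc4: +16 =368
r47=101111 pc5: +32 =400
r48=110000 pc2: +4 =404
r49=110001 pc3: +8 =412
r50=110010 pc3: +8 =420
r51=110011 pc4: +16 =436
r52=110100 pc3: +8 =444
r53=110101 pc4: +16 =460
r54=110110 pc4: +16 =476
r55=110111 pc5: +32 =508
r56=111000 pc3: +8 =516
r57=111001 pc4: +16 =532
r58=111010 pc4: +16 =548
r59=111011 pc5: +32 =580
r60=111100 pc4: +16 =596
r61=111101 pc5: +32 =628
r62=111110 pc5: +32 =660
r63=111111 pc6: +64 =724
r64=1000000 pc1: +2 =726
r65=1000001 pc2: +4 =730
r66=1000010 pc2: +4 =734
r67=1000011 pc3: +8 =742
r68=1000100 pc2: +4 =746
r69=1000101 pc3: +8 =754
r70=1000110 pc3: +8 =762
r71=1000111 pc4: +16 =778
r72=1001000 pc2: +4 =782
r73=1001001 pc3: +8 =790
r74=1001010 pc3: +8 =798
r75=1001011 pc4: +16 =814
r76=1001100 pc3: +8 =822
r77=1001101 pc4: +16 =838
r78=1001110 pc4: +16 =854
r79=1001111 pc5: +32 =886
r80=1010000 pc2: +4 =890
r81=1010001 pc3: +8 =898
r82=1010010 pc3: +8 =906
r83=1010011 pc4: +16 =922
r84=1010100 pc3: +8 =930
r85=1010101 pc4: +16 =946
r86=1010110 pc4: +16 =962
r87=1010111 pc5: +32 =994
r88=1011000 pc3: +8 =1002
r89=1011001 pc4: +16 =1018
r90=1011010 pc4: +16 =1034
r91=1011011 pc5: +32 =1066
r92=1011100 pc4: +16 =1082
r93=1011101 pc5: +32 =1114
r94=1011110 pc5: +32 =1146
r95=1011111 pc6: +64 =1210
r96=1100000 pc2: +4 =1214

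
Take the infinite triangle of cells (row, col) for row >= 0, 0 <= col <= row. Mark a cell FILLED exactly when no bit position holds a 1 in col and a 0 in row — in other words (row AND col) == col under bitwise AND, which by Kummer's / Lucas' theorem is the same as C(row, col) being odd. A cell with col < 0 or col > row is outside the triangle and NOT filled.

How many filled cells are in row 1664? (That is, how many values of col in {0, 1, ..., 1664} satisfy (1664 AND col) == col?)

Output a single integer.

1664 in binary = 11010000000
popcount(1664) = number of 1-bits in 11010000000 = 3
A col c satisfies (1664 AND c) == c iff every set bit of c is also set in 1664; each of the 3 set bits of 1664 can independently be on or off in c.
count = 2^3 = 8

Answer: 8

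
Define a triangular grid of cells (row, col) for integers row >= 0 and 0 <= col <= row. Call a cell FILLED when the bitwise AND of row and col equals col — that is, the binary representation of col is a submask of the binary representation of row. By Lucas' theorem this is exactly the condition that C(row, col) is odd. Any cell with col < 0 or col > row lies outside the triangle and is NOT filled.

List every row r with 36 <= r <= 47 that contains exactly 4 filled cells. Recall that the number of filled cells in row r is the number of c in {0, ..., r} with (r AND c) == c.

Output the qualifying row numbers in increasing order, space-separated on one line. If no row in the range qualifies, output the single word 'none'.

Row r has 2^popcount(r) filled cells, so we need popcount(r) = log2(4) = 2.
Scan r = 36..47 and keep those with exactly 2 one-bits:
r=36=100100 popcount=2 -> KEEP
r=37=100101 popcount=3 -> skip
r=38=100110 popcount=3 -> skip
r=39=100111 popcount=4 -> skip
r=40=101000 popcount=2 -> KEEP
r=41=101001 popcount=3 -> skip
r=42=101010 popcount=3 -> skip
r=43=101011 popcount=4 -> skip
r=44=101100 popcount=3 -> skip
r=45=101101 popcount=4 -> skip
r=46=101110 popcount=4 -> skip
r=47=101111 popcount=5 -> skip
Kept rows: 36 40

Answer: 36 40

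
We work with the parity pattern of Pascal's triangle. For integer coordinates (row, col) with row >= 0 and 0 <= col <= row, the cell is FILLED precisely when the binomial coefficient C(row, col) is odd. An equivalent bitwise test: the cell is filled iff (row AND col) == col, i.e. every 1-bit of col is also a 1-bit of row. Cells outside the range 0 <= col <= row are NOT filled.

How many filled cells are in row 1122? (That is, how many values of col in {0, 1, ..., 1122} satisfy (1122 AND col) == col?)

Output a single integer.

1122 in binary = 10001100010
popcount(1122) = number of 1-bits in 10001100010 = 4
A col c satisfies (1122 AND c) == c iff every set bit of c is also set in 1122; each of the 4 set bits of 1122 can independently be on or off in c.
count = 2^4 = 16

Answer: 16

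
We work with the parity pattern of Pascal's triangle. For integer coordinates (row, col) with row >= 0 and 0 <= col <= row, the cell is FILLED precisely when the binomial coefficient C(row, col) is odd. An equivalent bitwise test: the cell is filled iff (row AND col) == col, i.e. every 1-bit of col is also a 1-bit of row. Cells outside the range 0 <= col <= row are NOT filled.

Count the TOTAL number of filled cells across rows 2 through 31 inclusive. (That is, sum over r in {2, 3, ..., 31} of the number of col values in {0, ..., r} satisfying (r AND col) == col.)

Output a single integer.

Answer: 240

Derivation:
r2=10 pc1: +2 =2
r3=11 pc2: +4 =6
r4=100 pc1: +2 =8
r5=101 pc2: +4 =12
r6=110 pc2: +4 =16
r7=111 pc3: +8 =24
r8=1000 pc1: +2 =26
r9=1001 pc2: +4 =30
r10=1010 pc2: +4 =34
r11=1011 pc3: +8 =42
r12=1100 pc2: +4 =46
r13=1101 pc3: +8 =54
r14=1110 pc3: +8 =62
r15=1111 pc4: +16 =78
r16=10000 pc1: +2 =80
r17=10001 pc2: +4 =84
r18=10010 pc2: +4 =88
r19=10011 pc3: +8 =96
r20=10100 pc2: +4 =100
r21=10101 pc3: +8 =108
r22=10110 pc3: +8 =116
r23=10111 pc4: +16 =132
r24=11000 pc2: +4 =136
r25=11001 pc3: +8 =144
r26=11010 pc3: +8 =152
r27=11011 pc4: +16 =168
r28=11100 pc3: +8 =176
r29=11101 pc4: +16 =192
r30=11110 pc4: +16 =208
r31=11111 pc5: +32 =240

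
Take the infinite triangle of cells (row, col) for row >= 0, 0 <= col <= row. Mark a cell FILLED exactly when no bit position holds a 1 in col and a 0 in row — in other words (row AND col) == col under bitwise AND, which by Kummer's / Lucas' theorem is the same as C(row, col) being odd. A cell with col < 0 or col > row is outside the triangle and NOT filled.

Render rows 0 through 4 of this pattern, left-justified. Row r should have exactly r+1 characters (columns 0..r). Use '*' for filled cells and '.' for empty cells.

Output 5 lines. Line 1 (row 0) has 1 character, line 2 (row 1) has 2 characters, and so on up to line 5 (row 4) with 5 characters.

Answer: *
**
*.*
****
*...*

Derivation:
r0=0: *
r1=1: **
r2=10: *.*
r3=11: ****
r4=100: *...*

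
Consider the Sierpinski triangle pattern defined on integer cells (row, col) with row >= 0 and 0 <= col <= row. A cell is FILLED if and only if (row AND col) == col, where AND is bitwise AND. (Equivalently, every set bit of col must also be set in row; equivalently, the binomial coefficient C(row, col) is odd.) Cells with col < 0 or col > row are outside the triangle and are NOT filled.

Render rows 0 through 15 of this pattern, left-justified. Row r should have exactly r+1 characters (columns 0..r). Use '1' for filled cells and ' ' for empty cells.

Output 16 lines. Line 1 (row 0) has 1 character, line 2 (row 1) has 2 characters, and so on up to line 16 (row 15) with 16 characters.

r0=0: 1
r1=1: 11
r2=10: 1 1
r3=11: 1111
r4=100: 1   1
r5=101: 11  11
r6=110: 1 1 1 1
r7=111: 11111111
r8=1000: 1       1
r9=1001: 11      11
r10=1010: 1 1     1 1
r11=1011: 1111    1111
r12=1100: 1   1   1   1
r13=1101: 11  11  11  11
r14=1110: 1 1 1 1 1 1 1 1
r15=1111: 1111111111111111

Answer: 1
11
1 1
1111
1   1
11  11
1 1 1 1
11111111
1       1
11      11
1 1     1 1
1111    1111
1   1   1   1
11  11  11  11
1 1 1 1 1 1 1 1
1111111111111111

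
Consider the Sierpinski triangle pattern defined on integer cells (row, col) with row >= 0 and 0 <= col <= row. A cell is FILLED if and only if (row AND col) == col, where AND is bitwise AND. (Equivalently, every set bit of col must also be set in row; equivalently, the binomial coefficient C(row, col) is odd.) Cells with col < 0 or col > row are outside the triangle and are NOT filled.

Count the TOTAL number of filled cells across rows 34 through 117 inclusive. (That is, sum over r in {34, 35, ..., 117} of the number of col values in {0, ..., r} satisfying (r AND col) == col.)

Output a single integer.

r34=100010 pc2: +4 =4
r35=100011 pc3: +8 =12
r36=100100 pc2: +4 =16
r37=100101 pc3: +8 =24
r38=100110 pc3: +8 =32
r39=100111 pc4: +16 =48
r40=101000 pc2: +4 =52
r41=101001 pc3: +8 =60
r42=101010 pc3: +8 =68
r43=101011 pc4: +16 =84
r44=101100 pc3: +8 =92
r45=101101 pc4: +16 =108
r46=101110 pc4: +16 =124
r47=101111 pc5: +32 =156
r48=110000 pc2: +4 =160
r49=110001 pc3: +8 =168
r50=110010 pc3: +8 =176
r51=110011 pc4: +16 =192
r52=110100 pc3: +8 =200
r53=110101 pc4: +16 =216
r54=110110 pc4: +16 =232
r55=110111 pc5: +32 =264
r56=111000 pc3: +8 =272
r57=111001 pc4: +16 =288
r58=111010 pc4: +16 =304
r59=111011 pc5: +32 =336
r60=111100 pc4: +16 =352
r61=111101 pc5: +32 =384
r62=111110 pc5: +32 =416
r63=111111 pc6: +64 =480
r64=1000000 pc1: +2 =482
r65=1000001 pc2: +4 =486
r66=1000010 pc2: +4 =490
r67=1000011 pc3: +8 =498
r68=1000100 pc2: +4 =502
r69=1000101 pc3: +8 =510
r70=1000110 pc3: +8 =518
r71=1000111 pc4: +16 =534
r72=1001000 pc2: +4 =538
r73=1001001 pc3: +8 =546
r74=1001010 pc3: +8 =554
r75=1001011 pc4: +16 =570
r76=1001100 pc3: +8 =578
r77=1001101 pc4: +16 =594
r78=1001110 pc4: +16 =610
r79=1001111 pc5: +32 =642
r80=1010000 pc2: +4 =646
r81=1010001 pc3: +8 =654
r82=1010010 pc3: +8 =662
r83=1010011 pc4: +16 =678
r84=1010100 pc3: +8 =686
r85=1010101 pc4: +16 =702
r86=1010110 pc4: +16 =718
r87=1010111 pc5: +32 =750
r88=1011000 pc3: +8 =758
r89=1011001 pc4: +16 =774
r90=1011010 pc4: +16 =790
r91=1011011 pc5: +32 =822
r92=1011100 pc4: +16 =838
r93=1011101 pc5: +32 =870
r94=1011110 pc5: +32 =902
r95=1011111 pc6: +64 =966
r96=1100000 pc2: +4 =970
r97=1100001 pc3: +8 =978
r98=1100010 pc3: +8 =986
r99=1100011 pc4: +16 =1002
r100=1100100 pc3: +8 =1010
r101=1100101 pc4: +16 =1026
r102=1100110 pc4: +16 =1042
r103=1100111 pc5: +32 =1074
r104=1101000 pc3: +8 =1082
r105=1101001 pc4: +16 =1098
r106=1101010 pc4: +16 =1114
r107=1101011 pc5: +32 =1146
r108=1101100 pc4: +16 =1162
r109=1101101 pc5: +32 =1194
r110=1101110 pc5: +32 =1226
r111=1101111 pc6: +64 =1290
r112=1110000 pc3: +8 =1298
r113=1110001 pc4: +16 =1314
r114=1110010 pc4: +16 =1330
r115=1110011 pc5: +32 =1362
r116=1110100 pc4: +16 =1378
r117=1110101 pc5: +32 =1410

Answer: 1410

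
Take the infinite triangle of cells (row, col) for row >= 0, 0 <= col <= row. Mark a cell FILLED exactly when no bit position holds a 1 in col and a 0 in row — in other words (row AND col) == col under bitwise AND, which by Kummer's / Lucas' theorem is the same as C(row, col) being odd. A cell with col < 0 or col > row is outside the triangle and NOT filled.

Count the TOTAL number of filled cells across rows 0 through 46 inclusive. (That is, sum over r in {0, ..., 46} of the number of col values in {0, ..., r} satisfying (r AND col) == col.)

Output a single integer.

Answer: 373

Derivation:
r0=0 pc0: +1 =1
r1=1 pc1: +2 =3
r2=10 pc1: +2 =5
r3=11 pc2: +4 =9
r4=100 pc1: +2 =11
r5=101 pc2: +4 =15
r6=110 pc2: +4 =19
r7=111 pc3: +8 =27
r8=1000 pc1: +2 =29
r9=1001 pc2: +4 =33
r10=1010 pc2: +4 =37
r11=1011 pc3: +8 =45
r12=1100 pc2: +4 =49
r13=1101 pc3: +8 =57
r14=1110 pc3: +8 =65
r15=1111 pc4: +16 =81
r16=10000 pc1: +2 =83
r17=10001 pc2: +4 =87
r18=10010 pc2: +4 =91
r19=10011 pc3: +8 =99
r20=10100 pc2: +4 =103
r21=10101 pc3: +8 =111
r22=10110 pc3: +8 =119
r23=10111 pc4: +16 =135
r24=11000 pc2: +4 =139
r25=11001 pc3: +8 =147
r26=11010 pc3: +8 =155
r27=11011 pc4: +16 =171
r28=11100 pc3: +8 =179
r29=11101 pc4: +16 =195
r30=11110 pc4: +16 =211
r31=11111 pc5: +32 =243
r32=100000 pc1: +2 =245
r33=100001 pc2: +4 =249
r34=100010 pc2: +4 =253
r35=100011 pc3: +8 =261
r36=100100 pc2: +4 =265
r37=100101 pc3: +8 =273
r38=100110 pc3: +8 =281
r39=100111 pc4: +16 =297
r40=101000 pc2: +4 =301
r41=101001 pc3: +8 =309
r42=101010 pc3: +8 =317
r43=101011 pc4: +16 =333
r44=101100 pc3: +8 =341
r45=101101 pc4: +16 =357
r46=101110 pc4: +16 =373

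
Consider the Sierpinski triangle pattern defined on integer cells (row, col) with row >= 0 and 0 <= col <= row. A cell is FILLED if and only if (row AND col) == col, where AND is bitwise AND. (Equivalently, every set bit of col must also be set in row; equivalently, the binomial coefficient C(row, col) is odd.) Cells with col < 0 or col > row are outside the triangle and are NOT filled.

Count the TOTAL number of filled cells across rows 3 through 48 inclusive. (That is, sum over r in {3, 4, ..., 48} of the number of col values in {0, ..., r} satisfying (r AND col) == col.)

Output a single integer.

Answer: 404

Derivation:
r3=11 pc2: +4 =4
r4=100 pc1: +2 =6
r5=101 pc2: +4 =10
r6=110 pc2: +4 =14
r7=111 pc3: +8 =22
r8=1000 pc1: +2 =24
r9=1001 pc2: +4 =28
r10=1010 pc2: +4 =32
r11=1011 pc3: +8 =40
r12=1100 pc2: +4 =44
r13=1101 pc3: +8 =52
r14=1110 pc3: +8 =60
r15=1111 pc4: +16 =76
r16=10000 pc1: +2 =78
r17=10001 pc2: +4 =82
r18=10010 pc2: +4 =86
r19=10011 pc3: +8 =94
r20=10100 pc2: +4 =98
r21=10101 pc3: +8 =106
r22=10110 pc3: +8 =114
r23=10111 pc4: +16 =130
r24=11000 pc2: +4 =134
r25=11001 pc3: +8 =142
r26=11010 pc3: +8 =150
r27=11011 pc4: +16 =166
r28=11100 pc3: +8 =174
r29=11101 pc4: +16 =190
r30=11110 pc4: +16 =206
r31=11111 pc5: +32 =238
r32=100000 pc1: +2 =240
r33=100001 pc2: +4 =244
r34=100010 pc2: +4 =248
r35=100011 pc3: +8 =256
r36=100100 pc2: +4 =260
r37=100101 pc3: +8 =268
r38=100110 pc3: +8 =276
r39=100111 pc4: +16 =292
r40=101000 pc2: +4 =296
r41=101001 pc3: +8 =304
r42=101010 pc3: +8 =312
r43=101011 pc4: +16 =328
r44=101100 pc3: +8 =336
r45=101101 pc4: +16 =352
r46=101110 pc4: +16 =368
r47=101111 pc5: +32 =400
r48=110000 pc2: +4 =404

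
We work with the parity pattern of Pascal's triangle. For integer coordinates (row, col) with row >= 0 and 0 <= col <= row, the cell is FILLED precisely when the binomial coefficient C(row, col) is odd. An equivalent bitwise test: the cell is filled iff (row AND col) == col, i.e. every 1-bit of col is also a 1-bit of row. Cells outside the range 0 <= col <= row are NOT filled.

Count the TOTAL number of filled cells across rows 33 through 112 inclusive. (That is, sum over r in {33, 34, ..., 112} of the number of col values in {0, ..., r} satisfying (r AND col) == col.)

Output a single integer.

Answer: 1302

Derivation:
r33=100001 pc2: +4 =4
r34=100010 pc2: +4 =8
r35=100011 pc3: +8 =16
r36=100100 pc2: +4 =20
r37=100101 pc3: +8 =28
r38=100110 pc3: +8 =36
r39=100111 pc4: +16 =52
r40=101000 pc2: +4 =56
r41=101001 pc3: +8 =64
r42=101010 pc3: +8 =72
r43=101011 pc4: +16 =88
r44=101100 pc3: +8 =96
r45=101101 pc4: +16 =112
r46=101110 pc4: +16 =128
r47=101111 pc5: +32 =160
r48=110000 pc2: +4 =164
r49=110001 pc3: +8 =172
r50=110010 pc3: +8 =180
r51=110011 pc4: +16 =196
r52=110100 pc3: +8 =204
r53=110101 pc4: +16 =220
r54=110110 pc4: +16 =236
r55=110111 pc5: +32 =268
r56=111000 pc3: +8 =276
r57=111001 pc4: +16 =292
r58=111010 pc4: +16 =308
r59=111011 pc5: +32 =340
r60=111100 pc4: +16 =356
r61=111101 pc5: +32 =388
r62=111110 pc5: +32 =420
r63=111111 pc6: +64 =484
r64=1000000 pc1: +2 =486
r65=1000001 pc2: +4 =490
r66=1000010 pc2: +4 =494
r67=1000011 pc3: +8 =502
r68=1000100 pc2: +4 =506
r69=1000101 pc3: +8 =514
r70=1000110 pc3: +8 =522
r71=1000111 pc4: +16 =538
r72=1001000 pc2: +4 =542
r73=1001001 pc3: +8 =550
r74=1001010 pc3: +8 =558
r75=1001011 pc4: +16 =574
r76=1001100 pc3: +8 =582
r77=1001101 pc4: +16 =598
r78=1001110 pc4: +16 =614
r79=1001111 pc5: +32 =646
r80=1010000 pc2: +4 =650
r81=1010001 pc3: +8 =658
r82=1010010 pc3: +8 =666
r83=1010011 pc4: +16 =682
r84=1010100 pc3: +8 =690
r85=1010101 pc4: +16 =706
r86=1010110 pc4: +16 =722
r87=1010111 pc5: +32 =754
r88=1011000 pc3: +8 =762
r89=1011001 pc4: +16 =778
r90=1011010 pc4: +16 =794
r91=1011011 pc5: +32 =826
r92=1011100 pc4: +16 =842
r93=1011101 pc5: +32 =874
r94=1011110 pc5: +32 =906
r95=1011111 pc6: +64 =970
r96=1100000 pc2: +4 =974
r97=1100001 pc3: +8 =982
r98=1100010 pc3: +8 =990
r99=1100011 pc4: +16 =1006
r100=1100100 pc3: +8 =1014
r101=1100101 pc4: +16 =1030
r102=1100110 pc4: +16 =1046
r103=1100111 pc5: +32 =1078
r104=1101000 pc3: +8 =1086
r105=1101001 pc4: +16 =1102
r106=1101010 pc4: +16 =1118
r107=1101011 pc5: +32 =1150
r108=1101100 pc4: +16 =1166
r109=1101101 pc5: +32 =1198
r110=1101110 pc5: +32 =1230
r111=1101111 pc6: +64 =1294
r112=1110000 pc3: +8 =1302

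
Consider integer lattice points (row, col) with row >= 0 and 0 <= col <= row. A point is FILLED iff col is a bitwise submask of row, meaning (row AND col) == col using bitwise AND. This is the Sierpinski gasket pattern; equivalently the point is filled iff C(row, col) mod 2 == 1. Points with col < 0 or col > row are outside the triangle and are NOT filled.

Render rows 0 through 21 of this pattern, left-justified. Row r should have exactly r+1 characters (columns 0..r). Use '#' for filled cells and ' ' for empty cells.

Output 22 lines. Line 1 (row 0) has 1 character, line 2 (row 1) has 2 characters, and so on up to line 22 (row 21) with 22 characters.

Answer: #
##
# #
####
#   #
##  ##
# # # #
########
#       #
##      ##
# #     # #
####    ####
#   #   #   #
##  ##  ##  ##
# # # # # # # #
################
#               #
##              ##
# #             # #
####            ####
#   #           #   #
##  ##          ##  ##

Derivation:
r0=0: #
r1=1: ##
r2=10: # #
r3=11: ####
r4=100: #   #
r5=101: ##  ##
r6=110: # # # #
r7=111: ########
r8=1000: #       #
r9=1001: ##      ##
r10=1010: # #     # #
r11=1011: ####    ####
r12=1100: #   #   #   #
r13=1101: ##  ##  ##  ##
r14=1110: # # # # # # # #
r15=1111: ################
r16=10000: #               #
r17=10001: ##              ##
r18=10010: # #             # #
r19=10011: ####            ####
r20=10100: #   #           #   #
r21=10101: ##  ##          ##  ##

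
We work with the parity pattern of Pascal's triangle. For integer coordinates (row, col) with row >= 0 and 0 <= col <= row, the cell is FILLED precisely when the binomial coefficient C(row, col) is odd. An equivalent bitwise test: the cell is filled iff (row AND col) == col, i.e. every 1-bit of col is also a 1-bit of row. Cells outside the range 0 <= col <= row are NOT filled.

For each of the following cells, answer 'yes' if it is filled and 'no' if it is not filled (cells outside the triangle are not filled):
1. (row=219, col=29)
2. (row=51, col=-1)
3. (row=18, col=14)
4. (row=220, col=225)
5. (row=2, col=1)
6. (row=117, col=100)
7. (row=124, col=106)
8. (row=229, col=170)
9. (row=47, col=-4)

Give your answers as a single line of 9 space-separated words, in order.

(219,29): row=0b11011011, col=0b11101, row AND col = 0b11001 = 25; 25 != 29 -> empty
(51,-1): col outside [0, 51] -> not filled
(18,14): row=0b10010, col=0b1110, row AND col = 0b10 = 2; 2 != 14 -> empty
(220,225): col outside [0, 220] -> not filled
(2,1): row=0b10, col=0b1, row AND col = 0b0 = 0; 0 != 1 -> empty
(117,100): row=0b1110101, col=0b1100100, row AND col = 0b1100100 = 100; 100 == 100 -> filled
(124,106): row=0b1111100, col=0b1101010, row AND col = 0b1101000 = 104; 104 != 106 -> empty
(229,170): row=0b11100101, col=0b10101010, row AND col = 0b10100000 = 160; 160 != 170 -> empty
(47,-4): col outside [0, 47] -> not filled

Answer: no no no no no yes no no no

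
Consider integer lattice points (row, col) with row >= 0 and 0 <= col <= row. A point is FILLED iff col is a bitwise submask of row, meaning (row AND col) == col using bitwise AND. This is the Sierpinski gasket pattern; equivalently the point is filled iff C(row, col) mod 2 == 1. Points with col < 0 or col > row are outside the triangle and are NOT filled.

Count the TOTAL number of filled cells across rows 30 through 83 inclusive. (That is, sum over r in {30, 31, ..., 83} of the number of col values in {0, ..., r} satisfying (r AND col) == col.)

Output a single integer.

r30=11110 pc4: +16 =16
r31=11111 pc5: +32 =48
r32=100000 pc1: +2 =50
r33=100001 pc2: +4 =54
r34=100010 pc2: +4 =58
r35=100011 pc3: +8 =66
r36=100100 pc2: +4 =70
r37=100101 pc3: +8 =78
r38=100110 pc3: +8 =86
r39=100111 pc4: +16 =102
r40=101000 pc2: +4 =106
r41=101001 pc3: +8 =114
r42=101010 pc3: +8 =122
r43=101011 pc4: +16 =138
r44=101100 pc3: +8 =146
r45=101101 pc4: +16 =162
r46=101110 pc4: +16 =178
r47=101111 pc5: +32 =210
r48=110000 pc2: +4 =214
r49=110001 pc3: +8 =222
r50=110010 pc3: +8 =230
r51=110011 pc4: +16 =246
r52=110100 pc3: +8 =254
r53=110101 pc4: +16 =270
r54=110110 pc4: +16 =286
r55=110111 pc5: +32 =318
r56=111000 pc3: +8 =326
r57=111001 pc4: +16 =342
r58=111010 pc4: +16 =358
r59=111011 pc5: +32 =390
r60=111100 pc4: +16 =406
r61=111101 pc5: +32 =438
r62=111110 pc5: +32 =470
r63=111111 pc6: +64 =534
r64=1000000 pc1: +2 =536
r65=1000001 pc2: +4 =540
r66=1000010 pc2: +4 =544
r67=1000011 pc3: +8 =552
r68=1000100 pc2: +4 =556
r69=1000101 pc3: +8 =564
r70=1000110 pc3: +8 =572
r71=1000111 pc4: +16 =588
r72=1001000 pc2: +4 =592
r73=1001001 pc3: +8 =600
r74=1001010 pc3: +8 =608
r75=1001011 pc4: +16 =624
r76=1001100 pc3: +8 =632
r77=1001101 pc4: +16 =648
r78=1001110 pc4: +16 =664
r79=1001111 pc5: +32 =696
r80=1010000 pc2: +4 =700
r81=1010001 pc3: +8 =708
r82=1010010 pc3: +8 =716
r83=1010011 pc4: +16 =732

Answer: 732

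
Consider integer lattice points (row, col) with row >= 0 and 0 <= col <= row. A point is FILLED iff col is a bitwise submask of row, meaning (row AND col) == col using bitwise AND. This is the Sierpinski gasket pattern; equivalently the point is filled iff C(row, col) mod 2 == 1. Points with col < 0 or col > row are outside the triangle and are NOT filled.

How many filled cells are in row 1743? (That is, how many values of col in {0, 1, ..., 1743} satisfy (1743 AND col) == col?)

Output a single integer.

Answer: 256

Derivation:
1743 in binary = 11011001111
popcount(1743) = number of 1-bits in 11011001111 = 8
A col c satisfies (1743 AND c) == c iff every set bit of c is also set in 1743; each of the 8 set bits of 1743 can independently be on or off in c.
count = 2^8 = 256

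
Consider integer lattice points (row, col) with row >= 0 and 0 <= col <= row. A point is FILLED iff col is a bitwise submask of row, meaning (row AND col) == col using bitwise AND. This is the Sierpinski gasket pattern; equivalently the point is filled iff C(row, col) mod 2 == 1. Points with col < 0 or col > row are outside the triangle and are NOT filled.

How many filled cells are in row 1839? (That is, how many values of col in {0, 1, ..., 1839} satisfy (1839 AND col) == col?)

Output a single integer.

1839 in binary = 11100101111
popcount(1839) = number of 1-bits in 11100101111 = 8
A col c satisfies (1839 AND c) == c iff every set bit of c is also set in 1839; each of the 8 set bits of 1839 can independently be on or off in c.
count = 2^8 = 256

Answer: 256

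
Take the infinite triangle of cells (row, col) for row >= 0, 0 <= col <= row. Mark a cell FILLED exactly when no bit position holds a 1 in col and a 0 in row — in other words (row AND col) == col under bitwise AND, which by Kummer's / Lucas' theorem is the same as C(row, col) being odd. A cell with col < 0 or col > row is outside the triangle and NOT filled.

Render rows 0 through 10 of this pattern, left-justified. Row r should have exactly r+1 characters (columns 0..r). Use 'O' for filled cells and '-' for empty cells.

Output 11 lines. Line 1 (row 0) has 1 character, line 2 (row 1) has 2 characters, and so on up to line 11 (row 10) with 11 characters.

r0=0: O
r1=1: OO
r2=10: O-O
r3=11: OOOO
r4=100: O---O
r5=101: OO--OO
r6=110: O-O-O-O
r7=111: OOOOOOOO
r8=1000: O-------O
r9=1001: OO------OO
r10=1010: O-O-----O-O

Answer: O
OO
O-O
OOOO
O---O
OO--OO
O-O-O-O
OOOOOOOO
O-------O
OO------OO
O-O-----O-O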